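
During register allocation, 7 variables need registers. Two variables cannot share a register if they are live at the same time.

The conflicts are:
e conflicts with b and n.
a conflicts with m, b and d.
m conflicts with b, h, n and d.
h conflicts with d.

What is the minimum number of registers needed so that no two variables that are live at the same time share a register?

3

m, h, d all conflict with each other, so at least 3 registers are needed.
A valid assignment using 3 registers: e=1, a=3, m=1, b=2, h=3, n=2, d=2. Each listed conflict is separated.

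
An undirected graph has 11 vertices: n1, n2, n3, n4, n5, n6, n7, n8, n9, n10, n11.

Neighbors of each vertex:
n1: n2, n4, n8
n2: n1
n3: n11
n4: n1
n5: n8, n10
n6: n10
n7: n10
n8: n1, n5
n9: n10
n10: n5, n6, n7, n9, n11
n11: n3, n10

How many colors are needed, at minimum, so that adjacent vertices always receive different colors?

2

n3 and n11 are adjacent, so at least 2 colors are needed.
One proper 2-coloring: n1=blue, n2=red, n3=red, n4=red, n5=blue, n6=blue, n7=blue, n8=red, n9=blue, n10=red, n11=blue. Every edge joins two different colors.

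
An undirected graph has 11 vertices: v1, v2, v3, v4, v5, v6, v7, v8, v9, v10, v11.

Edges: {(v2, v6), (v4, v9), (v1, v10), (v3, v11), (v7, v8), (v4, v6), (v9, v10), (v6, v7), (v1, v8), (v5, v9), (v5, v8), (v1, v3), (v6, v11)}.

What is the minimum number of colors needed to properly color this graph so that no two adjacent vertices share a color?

The cycle v1-v10-v9-v5-v8-v1 has odd length 5, so it cannot be 2-colored; at least 3 colors are needed.
3 colors suffice: v1=blue, v2=blue, v3=red, v4=blue, v5=blue, v6=red, v7=blue, v8=red, v9=red, v10=green, v11=blue. Each edge has distinct colors on its endpoints.

3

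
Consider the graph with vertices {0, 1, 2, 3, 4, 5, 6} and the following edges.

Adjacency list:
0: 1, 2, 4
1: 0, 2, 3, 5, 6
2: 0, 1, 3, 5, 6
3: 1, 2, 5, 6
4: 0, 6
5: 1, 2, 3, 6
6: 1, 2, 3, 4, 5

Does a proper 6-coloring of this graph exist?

The chromatic number is 5. 1, 2, 3, 5, 6 are pairwise adjacent (a clique of size 5), so at least 5 colors are needed.
5 colors suffice: color red → {2, 4}; color blue → {1}; color green → {0, 6}; color yellow → {3}; color purple → {5}.
Since 6 ≥ 5, a proper 6-coloring certainly exists.

Yes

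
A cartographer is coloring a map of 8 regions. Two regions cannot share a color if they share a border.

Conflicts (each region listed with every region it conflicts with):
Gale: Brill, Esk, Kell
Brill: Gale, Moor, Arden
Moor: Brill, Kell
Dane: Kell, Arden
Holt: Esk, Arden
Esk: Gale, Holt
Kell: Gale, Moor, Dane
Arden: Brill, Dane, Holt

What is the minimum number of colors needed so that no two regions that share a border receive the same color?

The cycle Arden-Dane-Kell-Moor-Brill-Arden has odd length 5, so it cannot be 2-colored; at least 3 colors are needed.
A valid assignment using 3 colors: Gale=2, Brill=3, Moor=2, Dane=2, Holt=2, Esk=1, Kell=1, Arden=1. No two conflicting regions share a color.

3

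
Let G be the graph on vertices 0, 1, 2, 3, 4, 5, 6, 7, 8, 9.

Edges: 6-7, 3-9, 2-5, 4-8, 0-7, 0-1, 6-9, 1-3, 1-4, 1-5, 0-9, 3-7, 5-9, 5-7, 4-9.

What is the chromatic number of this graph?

4 and 9 are adjacent, so at least 2 colors are needed.
2 colors suffice: 0=blue, 1=red, 2=red, 3=blue, 4=blue, 5=blue, 6=blue, 7=red, 8=red, 9=red. Every edge joins two different colors.

2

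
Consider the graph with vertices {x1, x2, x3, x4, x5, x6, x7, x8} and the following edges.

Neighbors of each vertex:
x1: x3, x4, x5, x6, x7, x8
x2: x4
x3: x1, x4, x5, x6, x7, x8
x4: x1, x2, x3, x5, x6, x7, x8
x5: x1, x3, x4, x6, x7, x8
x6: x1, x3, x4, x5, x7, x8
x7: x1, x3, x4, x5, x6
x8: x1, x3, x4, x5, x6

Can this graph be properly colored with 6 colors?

Yes

The chromatic number is 6. x1, x3, x4, x5, x6, x7 are pairwise adjacent (a clique of size 6), so at least 6 colors are needed.
6 colors suffice: x1=4, x2=2, x3=3, x4=1, x5=5, x6=2, x7=6, x8=6.
That is already a proper 6-coloring.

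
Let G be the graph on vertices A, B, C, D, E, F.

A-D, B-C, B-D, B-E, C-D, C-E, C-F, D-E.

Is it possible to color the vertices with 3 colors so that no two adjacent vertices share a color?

No

B, C, D, E form a clique, so at least 4 colors are needed.
So 3 colors are not enough.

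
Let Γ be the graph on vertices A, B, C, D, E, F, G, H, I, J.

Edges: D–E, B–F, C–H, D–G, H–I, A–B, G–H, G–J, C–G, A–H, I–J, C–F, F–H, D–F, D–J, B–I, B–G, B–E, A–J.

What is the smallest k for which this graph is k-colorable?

C, G, H are pairwise adjacent, so at least 3 colors are needed.
3 colors suffice: color red → {B, H, J}; color blue → {A, E, F, G, I}; color green → {C, D}. Each edge has distinct colors on its endpoints.

3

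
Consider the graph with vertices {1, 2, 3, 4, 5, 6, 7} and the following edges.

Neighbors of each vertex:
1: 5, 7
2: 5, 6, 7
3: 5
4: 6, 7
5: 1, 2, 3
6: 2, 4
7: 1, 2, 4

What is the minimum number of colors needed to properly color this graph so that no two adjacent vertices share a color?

2 and 6 are adjacent, so at least 2 colors are needed.
2 colors suffice: 1=blue, 2=blue, 3=blue, 4=blue, 5=red, 6=red, 7=red. No two adjacent vertices share a color.

2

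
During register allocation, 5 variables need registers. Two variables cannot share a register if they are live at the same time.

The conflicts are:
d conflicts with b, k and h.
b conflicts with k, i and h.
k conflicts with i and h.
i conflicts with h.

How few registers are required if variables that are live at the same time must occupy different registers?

b, k, i, h pairwise conflict, so at least 4 registers are needed.
A valid assignment using 4 registers: d=4, b=2, k=3, i=4, h=1. Every pair that conflicts lands in different registers.

4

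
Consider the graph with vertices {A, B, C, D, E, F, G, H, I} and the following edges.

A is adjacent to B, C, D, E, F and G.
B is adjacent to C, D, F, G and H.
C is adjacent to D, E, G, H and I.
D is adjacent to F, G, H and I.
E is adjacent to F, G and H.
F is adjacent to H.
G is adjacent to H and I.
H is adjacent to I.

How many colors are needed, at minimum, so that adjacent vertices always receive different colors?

5

A, B, C, D, G form a clique, so at least 5 colors are needed.
5 colors suffice: color 1 → {D, E}; color 2 → {C, F}; color 3 → {A, H}; color 4 → {G}; color 5 → {B, I}. No two adjacent vertices share a color.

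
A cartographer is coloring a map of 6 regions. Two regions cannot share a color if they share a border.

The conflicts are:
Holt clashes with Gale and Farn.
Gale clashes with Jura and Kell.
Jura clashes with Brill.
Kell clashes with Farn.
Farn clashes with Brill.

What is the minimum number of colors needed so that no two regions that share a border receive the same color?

The cycle Kell-Farn-Brill-Jura-Gale-Kell has odd length 5, so it cannot be 2-colored; at least 3 colors are needed.
3 colors suffice: color 1 → {Gale, Farn}; color 2 → {Holt, Kell, Brill}; color 3 → {Jura}. Each listed conflict is separated.

3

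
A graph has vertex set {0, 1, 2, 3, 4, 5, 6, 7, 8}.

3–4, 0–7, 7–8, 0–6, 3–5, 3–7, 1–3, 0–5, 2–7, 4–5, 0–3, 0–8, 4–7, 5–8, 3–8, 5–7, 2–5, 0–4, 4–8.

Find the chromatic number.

6

0, 3, 4, 5, 7, 8 form a clique, so at least 6 colors are needed.
6 colors suffice: color a → {0, 1, 2}; color b → {5, 6}; color c → {3}; color d → {7}; color e → {4}; color f → {8}. Each edge has distinct colors on its endpoints.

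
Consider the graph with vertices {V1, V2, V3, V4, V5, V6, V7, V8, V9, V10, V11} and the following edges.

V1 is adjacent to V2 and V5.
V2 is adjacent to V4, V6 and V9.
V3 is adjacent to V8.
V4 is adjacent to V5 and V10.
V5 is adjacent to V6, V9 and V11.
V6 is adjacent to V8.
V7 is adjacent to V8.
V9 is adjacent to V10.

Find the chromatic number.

V3 and V8 are adjacent, so at least 2 colors are needed.
One proper 2-coloring: V1=2, V2=1, V3=2, V4=2, V5=1, V6=2, V7=2, V8=1, V9=2, V10=1, V11=2. Every edge joins two different colors.

2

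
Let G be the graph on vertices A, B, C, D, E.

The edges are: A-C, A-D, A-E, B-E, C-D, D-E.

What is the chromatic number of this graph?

3

A, C, D form a triangle, so at least 3 colors are needed.
3 colors suffice: color 1 → {C, E}; color 2 → {A, B}; color 3 → {D}. No two adjacent vertices share a color.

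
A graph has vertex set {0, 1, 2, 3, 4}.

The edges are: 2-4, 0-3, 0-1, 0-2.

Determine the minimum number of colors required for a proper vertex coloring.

0 and 1 are adjacent, so at least 2 colors are needed.
One proper 2-coloring: 0=a, 1=b, 2=b, 3=b, 4=a. Every edge joins two different colors.

2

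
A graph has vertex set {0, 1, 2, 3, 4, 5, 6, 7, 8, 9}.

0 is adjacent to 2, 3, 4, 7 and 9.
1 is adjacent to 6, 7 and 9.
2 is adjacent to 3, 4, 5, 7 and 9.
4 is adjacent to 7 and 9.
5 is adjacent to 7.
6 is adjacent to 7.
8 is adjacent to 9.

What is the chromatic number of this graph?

4

0, 2, 4, 7 are pairwise adjacent (a clique of size 4), so at least 4 colors are needed.
4 colors suffice: 0=c, 1=a, 2=a, 3=b, 4=d, 5=c, 6=c, 7=b, 8=a, 9=b. Every edge joins two different colors.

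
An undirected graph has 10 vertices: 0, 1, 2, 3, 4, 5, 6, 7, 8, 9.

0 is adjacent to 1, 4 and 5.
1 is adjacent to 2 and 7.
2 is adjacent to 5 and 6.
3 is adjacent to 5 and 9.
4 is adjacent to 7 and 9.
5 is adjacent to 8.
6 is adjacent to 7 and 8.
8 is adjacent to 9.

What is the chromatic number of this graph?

3

The cycle 9-4-0-5-8-9 has odd length 5, so it cannot be 2-colored; at least 3 colors are needed.
3 colors suffice: color a → {1, 4, 5, 6}; color b → {0, 2, 7, 9}; color c → {3, 8}. No two adjacent vertices share a color.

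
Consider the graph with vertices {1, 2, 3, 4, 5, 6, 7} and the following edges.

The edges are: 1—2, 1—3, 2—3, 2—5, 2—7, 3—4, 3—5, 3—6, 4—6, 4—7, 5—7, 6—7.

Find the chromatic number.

2, 5, 7 are mutually adjacent, so at least 3 colors are needed.
3 colors suffice: color a → {3, 7}; color b → {2, 4}; color c → {1, 5, 6}. No two adjacent vertices share a color.

3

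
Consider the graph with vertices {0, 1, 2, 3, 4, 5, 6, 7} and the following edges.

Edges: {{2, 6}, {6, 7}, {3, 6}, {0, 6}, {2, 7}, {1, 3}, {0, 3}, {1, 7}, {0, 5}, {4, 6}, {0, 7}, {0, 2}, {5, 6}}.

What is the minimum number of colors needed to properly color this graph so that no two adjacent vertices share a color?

0, 2, 6, 7 form a clique, so at least 4 colors are needed.
One proper 4-coloring: 0=blue, 1=red, 2=yellow, 3=green, 4=blue, 5=green, 6=red, 7=green. No two adjacent vertices share a color.

4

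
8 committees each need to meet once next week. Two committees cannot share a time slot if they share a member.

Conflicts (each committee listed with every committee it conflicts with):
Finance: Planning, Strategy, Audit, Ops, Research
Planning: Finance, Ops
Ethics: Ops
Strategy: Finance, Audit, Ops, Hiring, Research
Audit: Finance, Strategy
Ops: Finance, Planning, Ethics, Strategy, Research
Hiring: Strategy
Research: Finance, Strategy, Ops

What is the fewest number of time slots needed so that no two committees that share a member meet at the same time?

Finance, Strategy, Ops, Research pairwise conflict, so at least 4 time slots are needed.
4 time slots suffice: time slot 1 → {Audit, Ops, Hiring}; time slot 2 → {Finance, Ethics}; time slot 3 → {Planning, Strategy}; time slot 4 → {Research}. Each listed conflict is separated.

4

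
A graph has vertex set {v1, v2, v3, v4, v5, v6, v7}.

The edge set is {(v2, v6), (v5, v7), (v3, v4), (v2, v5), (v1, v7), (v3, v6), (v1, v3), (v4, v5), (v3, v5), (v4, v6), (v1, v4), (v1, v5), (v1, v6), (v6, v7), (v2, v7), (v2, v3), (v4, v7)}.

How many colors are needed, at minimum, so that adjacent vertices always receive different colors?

4

v1, v4, v6, v7 are mutually adjacent (a clique of size 4), so at least 4 colors are needed.
One proper 4-coloring: v1=3, v2=2, v3=4, v4=2, v5=1, v6=1, v7=4. No two adjacent vertices share a color.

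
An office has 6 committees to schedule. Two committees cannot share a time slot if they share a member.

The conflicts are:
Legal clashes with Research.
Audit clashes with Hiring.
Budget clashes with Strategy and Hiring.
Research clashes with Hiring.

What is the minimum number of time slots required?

2

Research and Hiring conflict, so at least 2 time slots are needed.
2 time slots suffice: time slot 1 → {Legal, Strategy, Hiring}; time slot 2 → {Audit, Budget, Research}. Each listed conflict is separated.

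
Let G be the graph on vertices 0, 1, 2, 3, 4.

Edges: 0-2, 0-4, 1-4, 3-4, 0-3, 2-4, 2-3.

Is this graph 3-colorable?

No

0, 2, 3, 4 are mutually adjacent (a clique of size 4), so at least 4 colors are needed.
So 3 colors are not enough.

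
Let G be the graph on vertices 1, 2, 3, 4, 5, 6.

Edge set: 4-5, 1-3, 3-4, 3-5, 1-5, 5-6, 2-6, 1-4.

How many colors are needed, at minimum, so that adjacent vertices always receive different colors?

1, 3, 4, 5 are mutually adjacent (a clique of size 4), so at least 4 colors are needed.
One proper 4-coloring: 1=c, 2=a, 3=d, 4=b, 5=a, 6=b. Every edge joins two different colors.

4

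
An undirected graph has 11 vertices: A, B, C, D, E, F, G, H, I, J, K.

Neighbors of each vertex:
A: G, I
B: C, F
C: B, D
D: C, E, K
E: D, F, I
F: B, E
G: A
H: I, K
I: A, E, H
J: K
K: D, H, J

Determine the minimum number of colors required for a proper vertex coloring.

The cycle E-D-C-B-F-E has odd length 5, so it cannot be 2-colored; at least 3 colors are needed.
A valid assignment using 3 colors: A=blue, B=blue, C=red, D=green, E=blue, F=red, G=red, H=blue, I=red, J=blue, K=red. Every edge joins two different colors.

3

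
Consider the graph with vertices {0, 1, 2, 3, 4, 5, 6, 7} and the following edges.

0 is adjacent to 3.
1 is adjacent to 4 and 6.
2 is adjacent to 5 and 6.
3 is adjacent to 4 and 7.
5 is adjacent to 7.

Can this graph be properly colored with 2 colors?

The cycle 6-1-4-3-7-5-2-6 has odd length 7, so it cannot be 2-colored; at least 3 colors are needed.
So 2 colors are not enough.

No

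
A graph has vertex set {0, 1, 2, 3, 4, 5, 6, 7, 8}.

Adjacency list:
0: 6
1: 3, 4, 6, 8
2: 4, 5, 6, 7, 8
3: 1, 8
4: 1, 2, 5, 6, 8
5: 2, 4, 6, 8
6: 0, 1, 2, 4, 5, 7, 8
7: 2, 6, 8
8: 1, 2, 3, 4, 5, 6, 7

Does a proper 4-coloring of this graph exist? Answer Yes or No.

No

2, 4, 5, 6, 8 are pairwise adjacent (a clique of size 5), so at least 5 colors are needed.
So 4 colors are not enough.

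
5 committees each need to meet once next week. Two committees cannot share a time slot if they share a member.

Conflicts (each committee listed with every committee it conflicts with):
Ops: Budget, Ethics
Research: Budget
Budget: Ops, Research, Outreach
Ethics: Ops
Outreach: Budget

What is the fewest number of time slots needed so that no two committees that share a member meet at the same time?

2

Budget and Outreach conflict, so at least 2 time slots are needed.
2 time slots suffice: time slot 1 → {Budget, Ethics}; time slot 2 → {Ops, Research, Outreach}. Each listed conflict is separated.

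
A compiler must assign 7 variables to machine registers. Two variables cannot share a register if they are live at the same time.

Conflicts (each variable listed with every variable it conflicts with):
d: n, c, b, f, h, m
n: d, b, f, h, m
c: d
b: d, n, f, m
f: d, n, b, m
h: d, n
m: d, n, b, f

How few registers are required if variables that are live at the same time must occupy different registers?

5

d, n, b, f, m pairwise conflict, so at least 5 registers are needed.
5 registers suffice: register 1 → {d}; register 2 → {n, c}; register 3 → {b, h}; register 4 → {m}; register 5 → {f}. Each listed conflict is separated.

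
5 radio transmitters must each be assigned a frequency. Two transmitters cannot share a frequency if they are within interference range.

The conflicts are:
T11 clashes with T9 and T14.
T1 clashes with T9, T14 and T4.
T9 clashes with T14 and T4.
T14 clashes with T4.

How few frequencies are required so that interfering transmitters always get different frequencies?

T1, T9, T14, T4 all conflict with each other, so at least 4 frequencies are needed.
Using 4 frequencies: T11=3, T1=3, T9=2, T14=1, T4=4. Every pair that conflicts lands in different frequencies.

4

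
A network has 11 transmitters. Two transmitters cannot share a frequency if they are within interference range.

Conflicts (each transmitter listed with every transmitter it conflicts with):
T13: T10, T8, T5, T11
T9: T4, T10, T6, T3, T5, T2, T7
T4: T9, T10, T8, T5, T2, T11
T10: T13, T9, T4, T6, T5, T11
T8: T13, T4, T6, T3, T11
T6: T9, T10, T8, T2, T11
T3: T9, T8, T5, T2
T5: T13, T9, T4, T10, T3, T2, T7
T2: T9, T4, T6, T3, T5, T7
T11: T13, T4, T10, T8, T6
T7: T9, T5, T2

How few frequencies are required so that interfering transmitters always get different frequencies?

T9, T4, T10, T5 are mutually in conflict, so at least 4 frequencies are needed.
4 frequencies suffice: frequency 1 → {T9, T11}; frequency 2 → {T8, T5}; frequency 3 → {T10, T2}; frequency 4 → {T13, T4, T6, T3, T7}. Every pair that conflicts lands in different frequencies.

4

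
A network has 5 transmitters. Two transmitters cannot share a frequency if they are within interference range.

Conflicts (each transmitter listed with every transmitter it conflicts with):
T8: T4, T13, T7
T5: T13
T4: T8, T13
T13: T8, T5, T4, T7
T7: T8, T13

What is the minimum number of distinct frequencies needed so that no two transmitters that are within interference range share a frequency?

3

T8, T4, T13 all conflict with each other, so at least 3 frequencies are needed.
A valid assignment using 3 frequencies: T8=2, T5=2, T4=3, T13=1, T7=3. Every pair that conflicts lands in different frequencies.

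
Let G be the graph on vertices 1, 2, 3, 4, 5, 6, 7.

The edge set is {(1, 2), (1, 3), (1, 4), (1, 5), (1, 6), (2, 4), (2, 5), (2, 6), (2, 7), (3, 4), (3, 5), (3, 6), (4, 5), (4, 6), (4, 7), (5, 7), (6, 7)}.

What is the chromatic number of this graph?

4

2, 4, 5, 7 form a clique, so at least 4 colors are needed.
A valid assignment using 4 colors: 1=yellow, 2=blue, 3=blue, 4=red, 5=green, 6=green, 7=yellow. Every edge joins two different colors.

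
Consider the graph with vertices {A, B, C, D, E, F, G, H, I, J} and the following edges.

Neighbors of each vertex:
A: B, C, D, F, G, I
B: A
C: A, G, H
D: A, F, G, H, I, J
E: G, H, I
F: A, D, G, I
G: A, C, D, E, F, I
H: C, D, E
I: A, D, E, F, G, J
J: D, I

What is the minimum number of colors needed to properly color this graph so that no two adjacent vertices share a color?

5

A, D, F, G, I are pairwise adjacent (a clique of size 5), so at least 5 colors are needed.
5 colors suffice: color 1 → {B, C, D, E}; color 2 → {G, H, J}; color 3 → {I}; color 4 → {A}; color 5 → {F}. No two adjacent vertices share a color.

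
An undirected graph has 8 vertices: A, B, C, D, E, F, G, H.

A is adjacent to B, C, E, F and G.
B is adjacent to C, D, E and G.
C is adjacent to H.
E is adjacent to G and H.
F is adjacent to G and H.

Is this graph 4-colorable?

The chromatic number is 4. A, B, E, G are pairwise adjacent (a clique of size 4), so at least 4 colors are needed.
A valid assignment using 4 colors: A=2, B=1, C=3, D=2, E=4, F=4, G=3, H=1.
That is already a proper 4-coloring.

Yes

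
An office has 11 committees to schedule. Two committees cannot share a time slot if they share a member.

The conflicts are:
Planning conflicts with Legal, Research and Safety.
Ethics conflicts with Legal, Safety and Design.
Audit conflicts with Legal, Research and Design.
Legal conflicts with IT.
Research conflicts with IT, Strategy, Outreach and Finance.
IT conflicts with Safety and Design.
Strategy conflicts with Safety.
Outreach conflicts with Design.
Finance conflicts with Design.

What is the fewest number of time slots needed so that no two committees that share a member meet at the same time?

Finance and Design conflict, so at least 2 time slots are needed.
2 time slots suffice: time slot 1 → {Legal, Research, Safety, Design}; time slot 2 → {Planning, Ethics, Audit, IT, Strategy, Outreach, Finance}. Each listed conflict is separated.

2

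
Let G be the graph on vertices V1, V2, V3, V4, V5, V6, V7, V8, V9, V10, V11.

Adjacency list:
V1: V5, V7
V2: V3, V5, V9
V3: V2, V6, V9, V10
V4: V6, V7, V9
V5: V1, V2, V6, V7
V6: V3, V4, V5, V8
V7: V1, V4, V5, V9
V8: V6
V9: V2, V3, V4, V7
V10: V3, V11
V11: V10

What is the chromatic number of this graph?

V1, V5, V7 form a triangle, so at least 3 colors are needed.
3 colors suffice: V1=3, V2=1, V3=3, V4=3, V5=2, V6=1, V7=1, V8=2, V9=2, V10=1, V11=2. No two adjacent vertices share a color.

3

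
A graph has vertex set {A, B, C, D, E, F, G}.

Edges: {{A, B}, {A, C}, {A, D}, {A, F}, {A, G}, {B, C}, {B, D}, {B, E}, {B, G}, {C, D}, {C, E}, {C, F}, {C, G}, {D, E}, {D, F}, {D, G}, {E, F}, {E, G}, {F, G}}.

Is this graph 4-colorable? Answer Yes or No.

No

C, D, E, F, G are pairwise adjacent (a clique of size 5), so at least 5 colors are needed.
So 4 colors are not enough.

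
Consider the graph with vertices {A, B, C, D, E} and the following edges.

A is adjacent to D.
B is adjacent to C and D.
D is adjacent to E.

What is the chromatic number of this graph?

2

A and D are adjacent, so at least 2 colors are needed.
A valid assignment using 2 colors: A=2, B=2, C=1, D=1, E=2. Each edge has distinct colors on its endpoints.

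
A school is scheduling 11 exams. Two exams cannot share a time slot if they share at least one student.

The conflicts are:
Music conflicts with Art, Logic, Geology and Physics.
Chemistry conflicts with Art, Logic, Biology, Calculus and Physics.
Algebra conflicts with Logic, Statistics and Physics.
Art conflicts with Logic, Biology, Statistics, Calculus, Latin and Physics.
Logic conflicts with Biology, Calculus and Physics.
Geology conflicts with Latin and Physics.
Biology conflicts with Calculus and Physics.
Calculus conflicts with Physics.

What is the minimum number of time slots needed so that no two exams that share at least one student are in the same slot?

Chemistry, Art, Logic, Biology, Calculus, Physics all conflict with each other, so at least 6 time slots are needed.
6 time slots suffice: time slot 1 → {Statistics, Latin, Physics}; time slot 2 → {Algebra, Art, Geology}; time slot 3 → {Logic}; time slot 4 → {Music, Calculus}; time slot 5 → {Chemistry}; time slot 6 → {Biology}. No two conflicting exams share a time slot.

6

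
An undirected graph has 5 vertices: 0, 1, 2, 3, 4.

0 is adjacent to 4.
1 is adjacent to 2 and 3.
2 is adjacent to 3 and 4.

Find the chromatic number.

1, 2, 3 form a triangle, so at least 3 colors are needed.
3 colors suffice: 0=red, 1=green, 2=red, 3=blue, 4=blue. No two adjacent vertices share a color.

3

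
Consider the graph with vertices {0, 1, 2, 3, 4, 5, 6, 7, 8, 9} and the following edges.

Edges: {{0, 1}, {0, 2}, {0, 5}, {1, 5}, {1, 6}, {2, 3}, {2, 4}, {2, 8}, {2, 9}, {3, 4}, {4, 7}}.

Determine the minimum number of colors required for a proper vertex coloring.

2, 3, 4 are mutually adjacent, so at least 3 colors are needed.
3 colors suffice: color red → {1, 2, 7}; color blue → {0, 4, 6, 8, 9}; color green → {3, 5}. Each edge has distinct colors on its endpoints.

3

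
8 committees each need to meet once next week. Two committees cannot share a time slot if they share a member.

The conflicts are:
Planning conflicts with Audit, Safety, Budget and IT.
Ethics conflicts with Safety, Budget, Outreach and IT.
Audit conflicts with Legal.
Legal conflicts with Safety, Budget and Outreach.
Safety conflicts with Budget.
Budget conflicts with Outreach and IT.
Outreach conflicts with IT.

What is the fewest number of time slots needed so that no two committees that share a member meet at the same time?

4

Ethics, Budget, Outreach, IT are mutually in conflict, so at least 4 time slots are needed.
4 time slots suffice: Planning=2, Ethics=2, Audit=1, Legal=2, Safety=3, Budget=1, Outreach=4, IT=3. Every pair that conflicts lands in different time slots.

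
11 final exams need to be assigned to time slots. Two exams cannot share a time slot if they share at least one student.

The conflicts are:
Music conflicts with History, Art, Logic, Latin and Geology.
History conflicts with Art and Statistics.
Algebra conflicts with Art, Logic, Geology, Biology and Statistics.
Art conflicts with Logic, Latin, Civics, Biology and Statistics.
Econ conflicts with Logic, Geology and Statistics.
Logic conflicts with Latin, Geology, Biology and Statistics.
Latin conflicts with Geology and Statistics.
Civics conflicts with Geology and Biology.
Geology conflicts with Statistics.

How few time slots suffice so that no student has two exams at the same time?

Econ, Logic, Geology, Statistics all conflict with each other, so at least 4 time slots are needed.
Using 4 time slots: Music=3, History=2, Algebra=4, Art=1, Econ=4, Logic=2, Latin=4, Civics=2, Geology=1, Biology=3, Statistics=3. Each listed conflict is separated.

4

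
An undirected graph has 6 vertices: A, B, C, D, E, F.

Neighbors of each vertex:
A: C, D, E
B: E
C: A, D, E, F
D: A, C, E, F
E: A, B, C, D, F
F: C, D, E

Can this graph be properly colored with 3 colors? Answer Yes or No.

No

A, C, D, E are pairwise adjacent (a clique of size 4), so at least 4 colors are needed.
So 3 colors are not enough.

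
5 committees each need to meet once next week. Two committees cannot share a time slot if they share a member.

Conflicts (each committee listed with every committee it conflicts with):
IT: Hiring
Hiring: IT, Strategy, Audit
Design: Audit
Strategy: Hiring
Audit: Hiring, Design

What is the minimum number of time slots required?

Hiring and Strategy conflict, so at least 2 time slots are needed.
2 time slots suffice: time slot 1 → {Hiring, Design}; time slot 2 → {IT, Strategy, Audit}. Every pair that conflicts lands in different time slots.

2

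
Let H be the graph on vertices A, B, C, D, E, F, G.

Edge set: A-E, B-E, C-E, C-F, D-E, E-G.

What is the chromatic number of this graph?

A and E are adjacent, so at least 2 colors are needed.
2 colors suffice: color red → {E, F}; color blue → {A, B, C, D, G}. Each edge has distinct colors on its endpoints.

2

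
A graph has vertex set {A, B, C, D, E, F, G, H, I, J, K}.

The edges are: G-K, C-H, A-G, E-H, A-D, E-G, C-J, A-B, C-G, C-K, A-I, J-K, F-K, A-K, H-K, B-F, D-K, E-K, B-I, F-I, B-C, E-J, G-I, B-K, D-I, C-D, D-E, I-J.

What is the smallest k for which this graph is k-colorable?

C, D, K form a triangle, so at least 3 colors are needed.
3 colors suffice: color red → {I, K}; color blue → {A, C, E, F}; color green → {B, D, G, H, J}. Each edge has distinct colors on its endpoints.

3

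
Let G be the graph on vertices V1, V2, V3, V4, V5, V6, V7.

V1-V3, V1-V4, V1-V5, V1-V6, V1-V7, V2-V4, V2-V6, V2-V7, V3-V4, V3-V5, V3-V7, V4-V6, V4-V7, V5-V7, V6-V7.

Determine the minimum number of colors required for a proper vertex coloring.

4

V1, V4, V6, V7 form a clique, so at least 4 colors are needed.
A valid assignment using 4 colors: V1=B, V2=B, V3=Y, V4=G, V5=G, V6=Y, V7=R. Every edge joins two different colors.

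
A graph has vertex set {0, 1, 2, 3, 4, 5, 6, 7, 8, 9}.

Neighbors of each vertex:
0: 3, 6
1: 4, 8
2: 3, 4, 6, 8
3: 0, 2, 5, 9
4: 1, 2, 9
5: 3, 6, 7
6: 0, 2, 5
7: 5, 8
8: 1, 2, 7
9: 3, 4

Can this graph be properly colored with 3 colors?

Yes

The chromatic number is 3. The cycle 8-2-3-5-7-8 has odd length 5, so it cannot be 2-colored; at least 3 colors are needed.
3 colors suffice: color a → {0, 1, 2, 5, 9}; color b → {3, 4, 6, 8}; color c → {7}.
That is already a proper 3-coloring.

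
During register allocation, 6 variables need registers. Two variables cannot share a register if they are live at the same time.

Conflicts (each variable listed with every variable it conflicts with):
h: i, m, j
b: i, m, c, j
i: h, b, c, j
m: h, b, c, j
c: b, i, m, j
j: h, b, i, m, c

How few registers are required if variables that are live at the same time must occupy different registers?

b, i, c, j are mutually in conflict, so at least 4 registers are needed.
Using 4 registers: h=3, b=4, i=2, m=2, c=3, j=1. No two conflicting variables share a register.

4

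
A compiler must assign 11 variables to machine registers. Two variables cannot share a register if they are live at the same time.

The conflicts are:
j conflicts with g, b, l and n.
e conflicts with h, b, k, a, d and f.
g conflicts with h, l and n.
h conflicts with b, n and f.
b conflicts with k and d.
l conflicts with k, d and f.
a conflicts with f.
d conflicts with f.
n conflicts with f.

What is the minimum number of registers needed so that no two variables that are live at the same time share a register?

e, b, k all conflict with each other, so at least 3 registers are needed.
3 registers suffice: register 1 → {e, l, n}; register 2 → {g, b, f}; register 3 → {j, h, k, a, d}. Each listed conflict is separated.

3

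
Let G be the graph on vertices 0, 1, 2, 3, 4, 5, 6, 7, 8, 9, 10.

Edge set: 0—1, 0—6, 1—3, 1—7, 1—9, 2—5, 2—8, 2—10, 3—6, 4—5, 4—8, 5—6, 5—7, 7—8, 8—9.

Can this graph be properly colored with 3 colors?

The chromatic number is 3. The cycle 6-3-1-7-5-6 has odd length 5, so it cannot be 2-colored; at least 3 colors are needed.
A valid assignment using 3 colors: 0=c, 1=a, 2=b, 3=c, 4=b, 5=a, 6=b, 7=b, 8=a, 9=b, 10=a.
That is already a proper 3-coloring.

Yes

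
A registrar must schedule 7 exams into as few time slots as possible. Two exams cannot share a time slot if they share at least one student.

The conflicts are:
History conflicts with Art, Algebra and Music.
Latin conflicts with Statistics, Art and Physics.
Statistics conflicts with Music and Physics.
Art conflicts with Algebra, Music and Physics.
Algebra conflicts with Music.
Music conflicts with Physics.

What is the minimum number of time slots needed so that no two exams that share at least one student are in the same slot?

4

History, Art, Algebra, Music all conflict with each other, so at least 4 time slots are needed.
4 time slots suffice: time slot 1 → {Latin, Music}; time slot 2 → {Statistics, Art}; time slot 3 → {Algebra, Physics}; time slot 4 → {History}. Each listed conflict is separated.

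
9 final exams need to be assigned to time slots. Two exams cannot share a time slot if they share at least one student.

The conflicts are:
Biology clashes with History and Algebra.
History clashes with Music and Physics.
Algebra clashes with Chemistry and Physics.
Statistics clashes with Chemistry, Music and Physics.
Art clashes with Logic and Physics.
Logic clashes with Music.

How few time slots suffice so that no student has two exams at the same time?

3

The cycle History-Physics-Art-Logic-Music-History has odd length 5, so it cannot be 2-colored; at least 3 time slots are needed.
3 time slots suffice: time slot 1 → {Biology, Chemistry, Music, Physics}; time slot 2 → {History, Algebra, Statistics, Art}; time slot 3 → {Logic}. Each listed conflict is separated.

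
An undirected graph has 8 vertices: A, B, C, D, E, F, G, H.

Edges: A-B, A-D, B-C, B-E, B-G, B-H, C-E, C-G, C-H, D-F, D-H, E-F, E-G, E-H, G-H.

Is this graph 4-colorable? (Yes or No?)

No

B, C, E, G, H are pairwise adjacent (a clique of size 5), so at least 5 colors are needed.
So 4 colors are not enough.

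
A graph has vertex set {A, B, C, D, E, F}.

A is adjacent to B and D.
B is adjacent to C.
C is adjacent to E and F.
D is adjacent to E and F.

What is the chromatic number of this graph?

The cycle A-D-F-C-B-A has odd length 5, so it cannot be 2-colored; at least 3 colors are needed.
3 colors suffice: color red → {C, D}; color blue → {A, E, F}; color green → {B}. No two adjacent vertices share a color.

3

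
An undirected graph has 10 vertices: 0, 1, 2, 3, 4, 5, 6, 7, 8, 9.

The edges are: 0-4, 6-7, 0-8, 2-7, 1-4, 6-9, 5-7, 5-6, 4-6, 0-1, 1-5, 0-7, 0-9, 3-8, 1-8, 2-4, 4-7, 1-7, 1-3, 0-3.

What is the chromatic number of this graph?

4

0, 1, 3, 8 are pairwise adjacent (a clique of size 4), so at least 4 colors are needed.
4 colors suffice: color red → {1, 2, 6}; color blue → {7, 8, 9}; color green → {0, 5}; color yellow → {3, 4}. Each edge has distinct colors on its endpoints.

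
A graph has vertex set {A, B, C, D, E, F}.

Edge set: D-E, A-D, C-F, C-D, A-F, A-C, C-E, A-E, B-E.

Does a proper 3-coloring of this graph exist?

No

A, C, D, E are pairwise adjacent (a clique of size 4), so at least 4 colors are needed.
So 3 colors are not enough.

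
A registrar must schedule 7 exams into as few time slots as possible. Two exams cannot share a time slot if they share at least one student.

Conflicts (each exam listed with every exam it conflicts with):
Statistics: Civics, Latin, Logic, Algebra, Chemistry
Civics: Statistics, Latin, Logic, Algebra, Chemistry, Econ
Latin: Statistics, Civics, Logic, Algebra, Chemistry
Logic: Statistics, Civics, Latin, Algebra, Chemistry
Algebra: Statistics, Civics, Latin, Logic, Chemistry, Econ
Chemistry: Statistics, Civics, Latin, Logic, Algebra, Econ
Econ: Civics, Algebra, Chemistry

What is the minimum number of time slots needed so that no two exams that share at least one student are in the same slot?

Statistics, Civics, Latin, Logic, Algebra, Chemistry pairwise conflict, so at least 6 time slots are needed.
6 time slots suffice: time slot 1 → {Civics}; time slot 2 → {Chemistry}; time slot 3 → {Algebra}; time slot 4 → {Statistics, Econ}; time slot 5 → {Latin}; time slot 6 → {Logic}. Each listed conflict is separated.

6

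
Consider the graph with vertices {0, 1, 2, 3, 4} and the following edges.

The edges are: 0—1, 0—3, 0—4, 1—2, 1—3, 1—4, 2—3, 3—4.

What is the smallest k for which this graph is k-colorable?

0, 1, 3, 4 are mutually adjacent (a clique of size 4), so at least 4 colors are needed.
One proper 4-coloring: 0=green, 1=red, 2=green, 3=blue, 4=yellow. No two adjacent vertices share a color.

4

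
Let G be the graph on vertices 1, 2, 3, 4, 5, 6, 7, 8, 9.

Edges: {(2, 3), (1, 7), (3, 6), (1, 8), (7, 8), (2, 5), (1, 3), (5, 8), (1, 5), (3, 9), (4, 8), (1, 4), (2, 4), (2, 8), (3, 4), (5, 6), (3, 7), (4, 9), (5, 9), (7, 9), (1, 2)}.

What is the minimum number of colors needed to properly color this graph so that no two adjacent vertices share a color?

4

1, 2, 5, 8 are mutually adjacent (a clique of size 4), so at least 4 colors are needed.
4 colors suffice: 1=red, 2=green, 3=blue, 4=yellow, 5=yellow, 6=red, 7=green, 8=blue, 9=red. Each edge has distinct colors on its endpoints.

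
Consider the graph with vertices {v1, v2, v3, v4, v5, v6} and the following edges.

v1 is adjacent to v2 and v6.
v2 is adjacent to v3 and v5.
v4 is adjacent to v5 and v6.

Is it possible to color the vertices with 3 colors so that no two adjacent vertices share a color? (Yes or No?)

The chromatic number is 3. The cycle v4-v6-v1-v2-v5-v4 has odd length 5, so it cannot be 2-colored; at least 3 colors are needed.
3 colors suffice: color 1 → {v2, v4}; color 2 → {v1, v3, v5}; color 3 → {v6}.
That is already a proper 3-coloring.

Yes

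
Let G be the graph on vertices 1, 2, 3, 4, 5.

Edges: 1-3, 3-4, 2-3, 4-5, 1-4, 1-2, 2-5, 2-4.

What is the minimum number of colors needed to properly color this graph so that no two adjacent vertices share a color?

1, 2, 3, 4 form a clique, so at least 4 colors are needed.
4 colors suffice: color red → {2}; color blue → {4}; color green → {3, 5}; color yellow → {1}. Every edge joins two different colors.

4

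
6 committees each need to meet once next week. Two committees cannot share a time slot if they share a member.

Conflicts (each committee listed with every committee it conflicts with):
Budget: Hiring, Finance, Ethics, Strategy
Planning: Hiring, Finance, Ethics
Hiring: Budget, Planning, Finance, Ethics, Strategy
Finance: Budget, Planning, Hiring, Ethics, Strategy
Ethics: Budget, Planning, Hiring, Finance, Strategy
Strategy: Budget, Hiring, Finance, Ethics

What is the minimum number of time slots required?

5

Budget, Hiring, Finance, Ethics, Strategy pairwise conflict, so at least 5 time slots are needed.
5 time slots suffice: Budget=5, Planning=4, Hiring=1, Finance=2, Ethics=3, Strategy=4. Each listed conflict is separated.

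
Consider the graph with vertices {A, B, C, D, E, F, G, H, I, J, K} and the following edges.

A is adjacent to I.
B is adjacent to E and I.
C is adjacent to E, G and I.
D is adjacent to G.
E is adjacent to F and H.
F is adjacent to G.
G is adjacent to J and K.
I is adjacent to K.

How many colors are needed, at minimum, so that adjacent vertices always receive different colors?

E and H are adjacent, so at least 2 colors are needed.
2 colors suffice: color red → {E, G, I}; color blue → {A, B, C, D, F, H, J, K}. Each edge has distinct colors on its endpoints.

2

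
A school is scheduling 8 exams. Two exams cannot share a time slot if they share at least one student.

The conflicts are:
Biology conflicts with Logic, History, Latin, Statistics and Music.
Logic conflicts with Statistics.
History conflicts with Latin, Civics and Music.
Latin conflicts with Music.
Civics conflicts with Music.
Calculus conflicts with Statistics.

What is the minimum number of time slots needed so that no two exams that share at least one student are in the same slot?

4

Biology, History, Latin, Music are mutually in conflict, so at least 4 time slots are needed.
A valid assignment using 4 time slots: Biology=1, Logic=3, History=3, Latin=4, Civics=1, Calculus=1, Statistics=2, Music=2. Every pair that conflicts lands in different time slots.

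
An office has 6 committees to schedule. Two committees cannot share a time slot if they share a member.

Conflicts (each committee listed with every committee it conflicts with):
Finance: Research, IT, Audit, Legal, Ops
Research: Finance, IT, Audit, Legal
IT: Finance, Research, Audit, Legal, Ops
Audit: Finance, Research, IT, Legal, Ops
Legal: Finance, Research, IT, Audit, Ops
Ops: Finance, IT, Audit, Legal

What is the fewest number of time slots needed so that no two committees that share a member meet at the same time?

Finance, IT, Audit, Legal, Ops pairwise conflict, so at least 5 time slots are needed.
Using 5 time slots: Finance=1, Research=5, IT=3, Audit=2, Legal=4, Ops=5. Each listed conflict is separated.

5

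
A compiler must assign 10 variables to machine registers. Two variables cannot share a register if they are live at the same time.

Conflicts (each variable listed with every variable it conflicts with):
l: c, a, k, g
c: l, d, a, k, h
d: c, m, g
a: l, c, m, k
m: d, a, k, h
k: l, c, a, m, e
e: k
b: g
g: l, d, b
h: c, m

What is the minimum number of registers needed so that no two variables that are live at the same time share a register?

4

l, c, a, k all conflict with each other, so at least 4 registers are needed.
4 registers suffice: register 1 → {c, m, e, g}; register 2 → {d, k, b, h}; register 3 → {a}; register 4 → {l}. Every pair that conflicts lands in different registers.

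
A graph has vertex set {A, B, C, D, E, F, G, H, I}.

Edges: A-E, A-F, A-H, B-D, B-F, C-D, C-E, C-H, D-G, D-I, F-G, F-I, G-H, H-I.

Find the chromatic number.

G and H are adjacent, so at least 2 colors are needed.
2 colors suffice: color red → {D, E, F, H}; color blue → {A, B, C, G, I}. Each edge has distinct colors on its endpoints.

2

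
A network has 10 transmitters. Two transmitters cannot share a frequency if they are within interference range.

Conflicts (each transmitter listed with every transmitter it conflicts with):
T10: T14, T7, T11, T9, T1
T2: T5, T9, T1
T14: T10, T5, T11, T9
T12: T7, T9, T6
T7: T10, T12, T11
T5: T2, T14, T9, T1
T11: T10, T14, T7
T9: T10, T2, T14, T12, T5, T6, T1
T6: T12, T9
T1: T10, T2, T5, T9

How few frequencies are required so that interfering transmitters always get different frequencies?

4

T2, T5, T9, T1 are mutually in conflict, so at least 4 frequencies are needed.
4 frequencies suffice: frequency 1 → {T7, T9}; frequency 2 → {T10, T12, T5}; frequency 3 → {T14, T6, T1}; frequency 4 → {T2, T11}. Every pair that conflicts lands in different frequencies.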